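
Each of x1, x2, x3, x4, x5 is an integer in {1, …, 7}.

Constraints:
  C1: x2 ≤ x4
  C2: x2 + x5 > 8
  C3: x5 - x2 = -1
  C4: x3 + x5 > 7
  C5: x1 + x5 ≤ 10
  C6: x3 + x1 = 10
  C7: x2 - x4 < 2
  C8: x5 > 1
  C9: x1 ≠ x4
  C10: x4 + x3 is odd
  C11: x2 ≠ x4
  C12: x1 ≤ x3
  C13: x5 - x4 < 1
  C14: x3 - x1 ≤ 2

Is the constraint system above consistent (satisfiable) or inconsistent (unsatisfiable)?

Take x1 = 5, x2 = 5, x3 = 5, x4 = 6, x5 = 4. Then constraint 2: x2 + x5 = 9; constraint 3: x5 - x2 = -1; constraint 4: x3 + x5 = 9, and every other listed constraint is also met.

Satisfiable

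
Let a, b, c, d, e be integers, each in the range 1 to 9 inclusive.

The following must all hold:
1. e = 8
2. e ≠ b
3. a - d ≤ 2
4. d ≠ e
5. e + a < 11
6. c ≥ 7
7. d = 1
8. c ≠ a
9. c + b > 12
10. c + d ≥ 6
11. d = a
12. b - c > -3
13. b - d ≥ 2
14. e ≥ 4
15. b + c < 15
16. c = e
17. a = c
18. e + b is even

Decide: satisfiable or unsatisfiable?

Constraint 7 fixes d = 1 and constraint 1 fixes e = 8. Constraints 11, 16, and 17 give d = a = c = e, so d = e. But 1 ≠ 8 — contradiction.

Unsatisfiable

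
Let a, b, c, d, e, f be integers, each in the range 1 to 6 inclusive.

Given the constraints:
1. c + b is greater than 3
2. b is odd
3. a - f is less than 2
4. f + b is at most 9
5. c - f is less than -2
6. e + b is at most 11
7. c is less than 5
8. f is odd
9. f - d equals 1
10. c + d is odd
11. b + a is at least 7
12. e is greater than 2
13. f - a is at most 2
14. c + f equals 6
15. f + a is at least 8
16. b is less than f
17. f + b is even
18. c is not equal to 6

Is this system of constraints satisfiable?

Satisfiable

The assignment a = 5, b = 3, c = 1, d = 4, e = 5, f = 5 works:
  constraint 1 holds since c + b = 4.
  constraint 3 holds since a - f = 0.
  constraint 4 holds since f + b = 8.
The rest check out directly.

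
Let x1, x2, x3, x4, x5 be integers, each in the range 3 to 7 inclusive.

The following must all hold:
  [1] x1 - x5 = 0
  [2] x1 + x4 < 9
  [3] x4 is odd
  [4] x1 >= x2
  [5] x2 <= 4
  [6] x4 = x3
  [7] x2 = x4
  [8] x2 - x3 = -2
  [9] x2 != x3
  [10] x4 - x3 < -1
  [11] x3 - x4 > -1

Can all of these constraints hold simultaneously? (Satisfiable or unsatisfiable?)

Unsatisfiable

From constraints 6 and 7, x2 = x4 = x3, so x2 = x3. But constraint 9 says x2 ≠ x3. Contradiction.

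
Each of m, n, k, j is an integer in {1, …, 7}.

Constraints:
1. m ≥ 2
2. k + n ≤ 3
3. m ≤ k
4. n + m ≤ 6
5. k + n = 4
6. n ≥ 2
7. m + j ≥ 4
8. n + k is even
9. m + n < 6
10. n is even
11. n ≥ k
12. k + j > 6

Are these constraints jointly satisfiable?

From constraints 1 and 3: k ≥ m ≥ 2. From constraint 6: n ≥ 2. Hence k + n ≥ 4. But constraint 2 requires k + n ≤ 3, and 3 < 4. Contradiction.

Unsatisfiable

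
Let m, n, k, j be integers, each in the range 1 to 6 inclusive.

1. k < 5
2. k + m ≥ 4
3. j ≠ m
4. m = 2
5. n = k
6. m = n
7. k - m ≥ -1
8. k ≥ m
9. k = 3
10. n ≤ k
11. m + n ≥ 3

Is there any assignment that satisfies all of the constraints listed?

Constraint 4 fixes m = 2 and constraint 9 fixes k = 3. Constraints 5 and 6 give m = n = k, so m = k. But 2 ≠ 3 — contradiction.

Unsatisfiable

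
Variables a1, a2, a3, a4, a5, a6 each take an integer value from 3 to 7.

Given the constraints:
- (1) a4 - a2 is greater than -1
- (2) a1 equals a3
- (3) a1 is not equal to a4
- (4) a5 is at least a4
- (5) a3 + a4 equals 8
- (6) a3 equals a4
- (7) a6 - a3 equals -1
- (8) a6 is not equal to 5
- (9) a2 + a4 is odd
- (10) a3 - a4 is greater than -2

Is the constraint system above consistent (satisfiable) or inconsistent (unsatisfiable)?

Unsatisfiable

From constraints 2 and 6, a1 = a3 = a4, so a1 = a4. But constraint 3 says a1 ≠ a4. Contradiction.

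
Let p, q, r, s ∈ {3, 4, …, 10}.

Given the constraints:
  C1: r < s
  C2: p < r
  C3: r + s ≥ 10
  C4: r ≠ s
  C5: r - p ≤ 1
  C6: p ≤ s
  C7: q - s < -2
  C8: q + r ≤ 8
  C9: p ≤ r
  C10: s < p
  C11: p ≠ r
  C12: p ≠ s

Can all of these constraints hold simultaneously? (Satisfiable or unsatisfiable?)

Unsatisfiable

Constraints 1, 2, and 10 give p < r, r < s, s < p. Chaining: p < r < s < p, which forces p < p — impossible.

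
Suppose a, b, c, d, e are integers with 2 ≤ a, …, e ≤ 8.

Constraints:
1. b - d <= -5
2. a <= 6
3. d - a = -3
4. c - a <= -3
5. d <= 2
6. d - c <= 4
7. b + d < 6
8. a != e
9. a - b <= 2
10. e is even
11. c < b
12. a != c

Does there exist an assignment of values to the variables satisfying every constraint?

Constraints 1, 4, 6, and 9 give d − b ≥ 5, b − a ≥ -2, a − c ≥ 3, c − d ≥ -4.
Adding all 4 inequalities: the left sides telescope to 0, and the right sides sum to 5 + (-2) + 3 + (-4) = 2. So 0 ≥ 2, which is false.

Unsatisfiable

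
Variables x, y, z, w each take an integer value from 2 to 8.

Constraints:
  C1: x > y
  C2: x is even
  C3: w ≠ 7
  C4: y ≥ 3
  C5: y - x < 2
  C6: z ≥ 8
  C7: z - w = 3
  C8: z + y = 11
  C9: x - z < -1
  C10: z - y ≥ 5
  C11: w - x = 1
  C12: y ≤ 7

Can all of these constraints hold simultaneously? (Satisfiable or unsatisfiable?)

Satisfiable

One satisfying assignment is x = 4, y = 3, z = 8, w = 5.
For the less obvious constraints — constraint 5: y - x = -1; constraint 7: z - w = 3 — and the others hold by inspection.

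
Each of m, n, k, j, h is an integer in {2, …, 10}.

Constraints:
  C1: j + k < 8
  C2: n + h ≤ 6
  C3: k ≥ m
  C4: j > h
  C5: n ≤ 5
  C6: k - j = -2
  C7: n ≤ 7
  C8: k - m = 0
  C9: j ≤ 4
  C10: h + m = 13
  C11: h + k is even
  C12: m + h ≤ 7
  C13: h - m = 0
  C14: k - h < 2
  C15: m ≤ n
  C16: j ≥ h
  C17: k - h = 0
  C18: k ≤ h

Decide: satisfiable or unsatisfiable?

From constraints 9 and 16: h ≤ j ≤ 4. From constraints 7 and 15: m ≤ n ≤ 7. Hence h + m ≤ 11. But constraint 10 requires h + m = 13, and 13 > 11. Contradiction.

Unsatisfiable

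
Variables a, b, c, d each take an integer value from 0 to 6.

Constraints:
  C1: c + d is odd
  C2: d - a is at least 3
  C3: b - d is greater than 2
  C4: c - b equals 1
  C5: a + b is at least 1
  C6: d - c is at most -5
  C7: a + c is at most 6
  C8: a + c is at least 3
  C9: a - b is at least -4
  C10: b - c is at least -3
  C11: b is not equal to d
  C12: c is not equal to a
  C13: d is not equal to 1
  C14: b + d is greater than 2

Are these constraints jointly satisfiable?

Constraints 2, 6, 9, and 10 give b − c ≥ -3, c − d ≥ 5, d − a ≥ 3, a − b ≥ -4.
Adding all 4 inequalities: the left sides telescope to 0, and the right sides sum to (-3) + 5 + 3 + (-4) = 1. So 0 ≥ 1, which is false.

Unsatisfiable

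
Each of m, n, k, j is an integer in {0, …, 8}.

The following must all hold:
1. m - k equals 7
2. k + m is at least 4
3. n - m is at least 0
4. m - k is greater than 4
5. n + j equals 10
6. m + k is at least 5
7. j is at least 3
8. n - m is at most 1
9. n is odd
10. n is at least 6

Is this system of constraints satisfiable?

The assignment m = 7, n = 7, k = 0, j = 3 works:
  constraint 1 holds since m - k = 7.
  constraint 2 holds since k + m = 7.
The rest check out directly.

Satisfiable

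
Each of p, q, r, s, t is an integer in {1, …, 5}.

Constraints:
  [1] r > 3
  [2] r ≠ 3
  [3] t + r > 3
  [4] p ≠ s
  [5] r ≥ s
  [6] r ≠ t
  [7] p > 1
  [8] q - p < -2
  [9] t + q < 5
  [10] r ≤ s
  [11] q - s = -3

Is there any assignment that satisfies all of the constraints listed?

Setting (p, q, r, s, t) = (5, 1, 4, 4, 2) satisfies everything: constraint 3: t + r = 6; constraint 8: q - p = -4; constraint 9: t + q = 3, and the others follow.

Satisfiable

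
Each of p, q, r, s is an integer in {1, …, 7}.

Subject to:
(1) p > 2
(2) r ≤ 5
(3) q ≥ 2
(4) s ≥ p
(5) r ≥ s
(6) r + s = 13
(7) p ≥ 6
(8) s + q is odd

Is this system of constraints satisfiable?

From constraints 4 and 7: s ≥ p and p ≥ 6, so s ≥ 6. From constraints 2 and 5: s ≤ r and r ≤ 5, so s ≤ 5. But 5 < 6, so no value of s works.

Unsatisfiable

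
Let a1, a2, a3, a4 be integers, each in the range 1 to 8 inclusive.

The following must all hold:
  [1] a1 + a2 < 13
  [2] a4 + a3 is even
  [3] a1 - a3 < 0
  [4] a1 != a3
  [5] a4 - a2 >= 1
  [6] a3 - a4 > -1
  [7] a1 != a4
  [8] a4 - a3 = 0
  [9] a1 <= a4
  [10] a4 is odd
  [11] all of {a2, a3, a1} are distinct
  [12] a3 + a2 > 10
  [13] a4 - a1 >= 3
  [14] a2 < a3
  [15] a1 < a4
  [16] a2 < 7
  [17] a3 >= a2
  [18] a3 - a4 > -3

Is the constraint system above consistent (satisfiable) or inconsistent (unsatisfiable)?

Setting (a1, a2, a3, a4) = (4, 6, 7, 7) satisfies everything: constraint 1: a1 + a2 = 10; constraint 3: a1 - a3 = -3, and the others follow.

Satisfiable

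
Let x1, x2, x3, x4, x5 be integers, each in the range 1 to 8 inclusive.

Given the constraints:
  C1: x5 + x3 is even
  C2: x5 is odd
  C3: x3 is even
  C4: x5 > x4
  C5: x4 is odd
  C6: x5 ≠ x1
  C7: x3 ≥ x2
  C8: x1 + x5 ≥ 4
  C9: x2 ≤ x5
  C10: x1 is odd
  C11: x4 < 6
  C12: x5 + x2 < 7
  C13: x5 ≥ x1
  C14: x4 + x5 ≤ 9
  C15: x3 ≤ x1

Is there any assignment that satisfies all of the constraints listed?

Unsatisfiable

Constraint 2 makes x5 odd and constraint 3 makes x3 even, so x5 + x3 must be odd. Constraint 1 says x5 + x3 is even — contradiction.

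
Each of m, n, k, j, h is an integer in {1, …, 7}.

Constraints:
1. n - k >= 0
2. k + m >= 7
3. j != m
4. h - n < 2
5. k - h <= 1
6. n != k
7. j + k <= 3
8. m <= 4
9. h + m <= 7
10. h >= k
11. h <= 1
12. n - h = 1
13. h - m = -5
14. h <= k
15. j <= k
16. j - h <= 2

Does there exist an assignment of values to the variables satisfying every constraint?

From constraints 10 and 11: k ≤ h ≤ 1. From constraint 8: m ≤ 4. Hence k + m ≤ 5. But constraint 2 requires k + m ≥ 7, and 7 > 5. Contradiction.

Unsatisfiable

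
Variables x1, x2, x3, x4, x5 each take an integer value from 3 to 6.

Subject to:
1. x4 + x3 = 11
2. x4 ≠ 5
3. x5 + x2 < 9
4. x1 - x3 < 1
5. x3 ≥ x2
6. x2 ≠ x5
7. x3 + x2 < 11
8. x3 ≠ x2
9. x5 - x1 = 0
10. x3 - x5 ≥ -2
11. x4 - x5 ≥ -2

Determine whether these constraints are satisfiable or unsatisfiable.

Setting (x1, x2, x3, x4, x5) = (5, 3, 5, 6, 5) satisfies everything: constraint 1: x4 + x3 = 11; constraint 3: x5 + x2 = 8; constraint 4: x1 - x3 = 0, and the others follow.

Satisfiable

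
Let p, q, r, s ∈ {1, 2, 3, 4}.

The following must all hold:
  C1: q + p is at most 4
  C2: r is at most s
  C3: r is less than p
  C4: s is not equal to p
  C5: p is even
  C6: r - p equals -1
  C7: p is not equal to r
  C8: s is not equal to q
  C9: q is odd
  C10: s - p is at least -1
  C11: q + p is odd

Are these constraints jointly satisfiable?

Take p = 2, q = 1, r = 1, s = 3. Then constraint 1: q + p = 3; constraint 6: r - p = -1, and every other listed constraint is also met.

Satisfiable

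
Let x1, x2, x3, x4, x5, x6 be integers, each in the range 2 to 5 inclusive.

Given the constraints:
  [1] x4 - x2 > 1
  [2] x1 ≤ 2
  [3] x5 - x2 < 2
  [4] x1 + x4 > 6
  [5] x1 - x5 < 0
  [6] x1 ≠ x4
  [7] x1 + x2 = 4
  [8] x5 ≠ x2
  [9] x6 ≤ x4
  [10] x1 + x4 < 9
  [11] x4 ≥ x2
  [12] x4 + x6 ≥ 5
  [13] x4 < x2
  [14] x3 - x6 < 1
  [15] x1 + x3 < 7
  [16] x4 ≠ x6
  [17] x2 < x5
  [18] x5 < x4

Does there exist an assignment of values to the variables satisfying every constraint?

Constraints 13, 17, and 18 give x2 < x5, x5 < x4, x4 < x2. Chaining: x2 < x5 < x4 < x2, which forces x2 < x2 — impossible.

Unsatisfiable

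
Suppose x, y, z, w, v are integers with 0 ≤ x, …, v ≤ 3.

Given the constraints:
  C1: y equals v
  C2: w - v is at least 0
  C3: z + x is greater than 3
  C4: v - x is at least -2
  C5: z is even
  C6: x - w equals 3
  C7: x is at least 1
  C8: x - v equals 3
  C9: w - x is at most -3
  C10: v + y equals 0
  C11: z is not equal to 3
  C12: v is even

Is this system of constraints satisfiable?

Unsatisfiable

Constraints 2, 4, and 9 give w − v ≥ 0, v − x ≥ -2, x − w ≥ 3.
Adding all 3 inequalities: the left sides telescope to 0, and the right sides sum to 0 + (-2) + 3 = 1. So 0 ≥ 1, which is false.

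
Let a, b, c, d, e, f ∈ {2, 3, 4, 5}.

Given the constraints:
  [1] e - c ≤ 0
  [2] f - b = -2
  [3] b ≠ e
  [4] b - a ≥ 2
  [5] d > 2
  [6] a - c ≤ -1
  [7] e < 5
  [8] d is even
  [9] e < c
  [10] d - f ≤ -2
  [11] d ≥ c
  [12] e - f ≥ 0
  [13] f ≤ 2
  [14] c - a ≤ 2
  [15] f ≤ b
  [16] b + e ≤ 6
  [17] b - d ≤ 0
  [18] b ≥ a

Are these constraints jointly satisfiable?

Unsatisfiable

Constraints 1, 4, 10, 12, 14, and 17 give b − a ≥ 2, a − c ≥ -2, c − e ≥ 0, e − f ≥ 0, f − d ≥ 2, d − b ≥ 0.
Adding all 6 inequalities: the left sides telescope to 0, and the right sides sum to 2 + (-2) + 0 + 0 + 2 + 0 = 2. So 0 ≥ 2, which is false.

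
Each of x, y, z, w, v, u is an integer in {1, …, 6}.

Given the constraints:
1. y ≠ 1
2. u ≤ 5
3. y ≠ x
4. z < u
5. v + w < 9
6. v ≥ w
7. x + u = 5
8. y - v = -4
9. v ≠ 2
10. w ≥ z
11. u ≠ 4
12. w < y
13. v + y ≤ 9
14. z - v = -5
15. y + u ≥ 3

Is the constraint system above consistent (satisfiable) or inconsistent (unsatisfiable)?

One satisfying assignment is x = 3, y = 2, z = 1, w = 1, v = 6, u = 2.
For the less obvious constraints — constraint 5: v + w = 7; constraint 7: x + u = 5; constraint 8: y - v = -4 — and the others hold by inspection.

Satisfiable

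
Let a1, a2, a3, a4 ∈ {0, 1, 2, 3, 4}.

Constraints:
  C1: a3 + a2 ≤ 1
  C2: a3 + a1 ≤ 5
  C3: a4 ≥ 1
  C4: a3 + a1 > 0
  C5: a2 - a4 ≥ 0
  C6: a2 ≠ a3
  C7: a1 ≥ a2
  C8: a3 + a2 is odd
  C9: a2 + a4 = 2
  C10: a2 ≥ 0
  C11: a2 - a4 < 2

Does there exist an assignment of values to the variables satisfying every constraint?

Satisfiable

Try a1 = 2, a2 = 1, a3 = 0, a4 = 1.
Check constraint 1: a3 + a2 = 1; constraint 2: a3 + a1 = 2; constraint 4: a3 + a1 = 2. The remaining constraints are straightforward to verify.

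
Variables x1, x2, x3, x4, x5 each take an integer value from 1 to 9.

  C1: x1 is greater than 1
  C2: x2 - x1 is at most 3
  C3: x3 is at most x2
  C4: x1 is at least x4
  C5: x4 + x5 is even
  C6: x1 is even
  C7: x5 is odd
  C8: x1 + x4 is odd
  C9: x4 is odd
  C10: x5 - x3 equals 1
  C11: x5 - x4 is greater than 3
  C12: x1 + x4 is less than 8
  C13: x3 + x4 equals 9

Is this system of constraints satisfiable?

Satisfiable

Try x1 = 4, x2 = 7, x3 = 6, x4 = 3, x5 = 7.
Check constraint 2: x2 - x1 = 3; constraint 10: x5 - x3 = 1; constraint 11: x5 - x4 = 4. The remaining constraints are straightforward to verify.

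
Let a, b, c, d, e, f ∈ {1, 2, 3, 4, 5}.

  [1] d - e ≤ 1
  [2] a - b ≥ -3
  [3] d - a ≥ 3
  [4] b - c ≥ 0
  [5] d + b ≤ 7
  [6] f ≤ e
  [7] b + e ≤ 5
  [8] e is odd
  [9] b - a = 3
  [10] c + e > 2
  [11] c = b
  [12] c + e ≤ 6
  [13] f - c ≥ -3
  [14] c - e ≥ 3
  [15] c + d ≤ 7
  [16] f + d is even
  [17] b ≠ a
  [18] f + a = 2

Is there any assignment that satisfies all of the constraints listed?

Unsatisfiable

Constraints 1, 2, 3, 4, and 14 give d − a ≥ 3, a − b ≥ -3, b − c ≥ 0, c − e ≥ 3, e − d ≥ -1.
Adding all 5 inequalities: the left sides telescope to 0, and the right sides sum to 3 + (-3) + 0 + 3 + (-1) = 2. So 0 ≥ 2, which is false.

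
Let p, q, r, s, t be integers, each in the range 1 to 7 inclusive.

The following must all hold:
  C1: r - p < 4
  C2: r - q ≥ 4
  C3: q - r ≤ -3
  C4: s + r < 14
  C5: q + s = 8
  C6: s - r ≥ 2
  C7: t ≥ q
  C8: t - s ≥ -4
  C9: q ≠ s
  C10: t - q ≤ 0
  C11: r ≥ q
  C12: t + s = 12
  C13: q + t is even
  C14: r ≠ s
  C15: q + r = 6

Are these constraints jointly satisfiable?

Unsatisfiable

Constraints 2, 6, 8, and 10 give s − r ≥ 2, r − q ≥ 4, q − t ≥ 0, t − s ≥ -4.
Adding all 4 inequalities: the left sides telescope to 0, and the right sides sum to 2 + 4 + 0 + (-4) = 2. So 0 ≥ 2, which is false.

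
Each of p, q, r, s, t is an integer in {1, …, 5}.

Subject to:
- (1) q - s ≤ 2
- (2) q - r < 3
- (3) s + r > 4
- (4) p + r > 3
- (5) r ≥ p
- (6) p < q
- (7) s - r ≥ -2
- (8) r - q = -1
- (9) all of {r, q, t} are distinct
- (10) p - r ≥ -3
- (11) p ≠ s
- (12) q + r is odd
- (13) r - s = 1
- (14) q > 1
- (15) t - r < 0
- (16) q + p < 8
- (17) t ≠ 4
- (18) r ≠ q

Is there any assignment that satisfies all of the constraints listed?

Setting (p, q, r, s, t) = (2, 5, 4, 3, 1) satisfies everything: constraint 1: q - s = 2; constraint 2: q - r = 1, and the others follow.

Satisfiable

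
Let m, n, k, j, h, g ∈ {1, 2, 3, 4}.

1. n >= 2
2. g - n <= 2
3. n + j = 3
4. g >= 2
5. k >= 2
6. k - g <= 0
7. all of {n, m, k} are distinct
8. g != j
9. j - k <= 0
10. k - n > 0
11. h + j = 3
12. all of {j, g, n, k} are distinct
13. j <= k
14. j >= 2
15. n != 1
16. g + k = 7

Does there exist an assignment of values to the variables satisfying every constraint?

Constraints 1, 4, 5, and 14 confine each of j, g, n, k to the 3 values {2, …, 4} (the domain already gives each ≤ 4).
Constraint 12 requires all 4 of them to be distinct, but only 3 values are available — impossible by the pigeonhole principle.

Unsatisfiable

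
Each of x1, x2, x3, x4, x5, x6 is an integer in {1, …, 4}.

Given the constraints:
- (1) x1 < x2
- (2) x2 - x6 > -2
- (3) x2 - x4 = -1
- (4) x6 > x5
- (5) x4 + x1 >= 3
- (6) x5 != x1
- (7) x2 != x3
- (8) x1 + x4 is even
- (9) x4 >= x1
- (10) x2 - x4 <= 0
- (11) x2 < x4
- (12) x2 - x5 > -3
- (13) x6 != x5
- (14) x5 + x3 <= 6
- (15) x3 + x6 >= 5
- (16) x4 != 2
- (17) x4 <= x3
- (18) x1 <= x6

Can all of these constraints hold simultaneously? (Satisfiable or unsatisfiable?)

Take x1 = 1, x2 = 2, x3 = 3, x4 = 3, x5 = 2, x6 = 3. Then constraint 2: x2 - x6 = -1; constraint 3: x2 - x4 = -1; constraint 5: x4 + x1 = 4, and every other listed constraint is also met.

Satisfiable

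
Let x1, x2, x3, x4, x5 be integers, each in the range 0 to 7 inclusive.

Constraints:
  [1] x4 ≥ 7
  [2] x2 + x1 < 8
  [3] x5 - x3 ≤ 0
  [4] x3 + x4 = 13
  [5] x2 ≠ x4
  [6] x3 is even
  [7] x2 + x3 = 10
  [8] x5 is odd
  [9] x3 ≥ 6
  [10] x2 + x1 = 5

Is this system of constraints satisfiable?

Satisfiable

The assignment x1 = 1, x2 = 4, x3 = 6, x4 = 7, x5 = 5 works:
  constraint 2 holds since x2 + x1 = 5.
  constraint 3 holds since x5 - x3 = -1.
The rest check out directly.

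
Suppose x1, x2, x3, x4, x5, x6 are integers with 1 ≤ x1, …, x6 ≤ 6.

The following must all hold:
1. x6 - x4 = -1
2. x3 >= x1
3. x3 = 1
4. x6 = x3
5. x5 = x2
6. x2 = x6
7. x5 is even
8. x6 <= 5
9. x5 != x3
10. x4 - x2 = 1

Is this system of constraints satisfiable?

Unsatisfiable

From constraints 4, 5, and 6, x5 = x2 = x6 = x3, so x5 = x3. But constraint 9 says x5 ≠ x3. Contradiction.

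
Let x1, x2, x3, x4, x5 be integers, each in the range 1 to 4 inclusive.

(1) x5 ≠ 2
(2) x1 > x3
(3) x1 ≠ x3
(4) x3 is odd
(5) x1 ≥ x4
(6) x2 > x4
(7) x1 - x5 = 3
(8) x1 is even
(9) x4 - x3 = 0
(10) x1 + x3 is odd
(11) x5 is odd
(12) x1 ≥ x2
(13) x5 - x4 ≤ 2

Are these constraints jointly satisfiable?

Satisfiable

Setting (x1, x2, x3, x4, x5) = (4, 4, 1, 1, 1) satisfies everything: constraint 7: x1 - x5 = 3; constraint 9: x4 - x3 = 0, and the others follow.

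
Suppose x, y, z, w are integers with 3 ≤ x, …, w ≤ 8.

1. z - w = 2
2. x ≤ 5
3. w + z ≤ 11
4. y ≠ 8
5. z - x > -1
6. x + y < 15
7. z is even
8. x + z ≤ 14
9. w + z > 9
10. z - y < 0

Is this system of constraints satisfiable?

Satisfiable

The assignment x = 5, y = 7, z = 6, w = 4 works:
  constraint 1 holds since z - w = 2.
  constraint 3 holds since w + z = 10.
The rest check out directly.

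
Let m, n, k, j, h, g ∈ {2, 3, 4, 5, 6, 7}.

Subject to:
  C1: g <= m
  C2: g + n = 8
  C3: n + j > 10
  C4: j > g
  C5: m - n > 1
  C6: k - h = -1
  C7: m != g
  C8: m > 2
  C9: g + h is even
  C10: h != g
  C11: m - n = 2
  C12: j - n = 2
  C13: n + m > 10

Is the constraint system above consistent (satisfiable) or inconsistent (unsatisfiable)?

Satisfiable

Setting (m, n, k, j, h, g) = (7, 5, 4, 7, 5, 3) satisfies everything: constraint 2: g + n = 8; constraint 3: n + j = 12, and the others follow.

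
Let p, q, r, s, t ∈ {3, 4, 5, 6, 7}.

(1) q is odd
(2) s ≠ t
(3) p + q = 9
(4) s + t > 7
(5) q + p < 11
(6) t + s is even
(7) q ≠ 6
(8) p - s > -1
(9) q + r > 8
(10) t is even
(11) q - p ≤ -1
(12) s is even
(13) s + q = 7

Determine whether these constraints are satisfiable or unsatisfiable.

Satisfiable

The assignment p = 6, q = 3, r = 7, s = 4, t = 6 works:
  constraint 3 holds since p + q = 9.
  constraint 4 holds since s + t = 10.
  constraint 5 holds since q + p = 9.
The rest check out directly.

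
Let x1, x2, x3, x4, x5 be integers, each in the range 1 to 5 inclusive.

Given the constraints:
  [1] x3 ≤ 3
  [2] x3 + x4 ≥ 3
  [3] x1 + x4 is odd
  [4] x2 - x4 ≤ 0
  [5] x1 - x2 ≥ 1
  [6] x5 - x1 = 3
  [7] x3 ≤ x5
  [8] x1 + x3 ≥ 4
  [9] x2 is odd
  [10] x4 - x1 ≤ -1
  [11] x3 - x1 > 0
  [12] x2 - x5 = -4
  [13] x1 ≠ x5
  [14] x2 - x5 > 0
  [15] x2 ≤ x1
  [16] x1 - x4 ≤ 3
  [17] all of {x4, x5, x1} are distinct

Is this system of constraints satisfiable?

Constraints 4, 7, 10, 11, and 14 give x2 ≤ x4, x4 < x1, x1 < x3, x3 ≤ x5, x5 < x2. Chaining: x2 ≤ x4 < x1 < x3 ≤ x5 < x2, which forces x2 < x2 — impossible.

Unsatisfiable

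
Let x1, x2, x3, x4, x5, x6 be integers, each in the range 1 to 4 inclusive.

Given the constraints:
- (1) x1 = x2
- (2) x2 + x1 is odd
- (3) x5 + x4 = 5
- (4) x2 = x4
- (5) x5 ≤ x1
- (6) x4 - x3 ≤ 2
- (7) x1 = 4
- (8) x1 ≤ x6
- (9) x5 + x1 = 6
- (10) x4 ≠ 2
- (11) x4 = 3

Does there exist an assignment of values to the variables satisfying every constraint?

Unsatisfiable

Constraint 7 fixes x1 = 4 and constraint 11 fixes x4 = 3. Constraints 1 and 4 give x1 = x2 = x4, so x1 = x4. But 4 ≠ 3 — contradiction.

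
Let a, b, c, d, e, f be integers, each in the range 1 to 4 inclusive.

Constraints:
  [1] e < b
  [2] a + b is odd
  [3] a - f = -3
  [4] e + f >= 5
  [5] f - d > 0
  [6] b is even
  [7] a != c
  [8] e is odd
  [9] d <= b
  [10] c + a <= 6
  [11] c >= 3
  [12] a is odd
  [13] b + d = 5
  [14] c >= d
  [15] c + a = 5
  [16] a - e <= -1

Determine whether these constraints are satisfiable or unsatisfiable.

Satisfiable

The assignment a = 1, b = 4, c = 4, d = 1, e = 3, f = 4 works:
  constraint 3 holds since a - f = -3.
  constraint 4 holds since e + f = 7.
  constraint 5 holds since f - d = 3.
The rest check out directly.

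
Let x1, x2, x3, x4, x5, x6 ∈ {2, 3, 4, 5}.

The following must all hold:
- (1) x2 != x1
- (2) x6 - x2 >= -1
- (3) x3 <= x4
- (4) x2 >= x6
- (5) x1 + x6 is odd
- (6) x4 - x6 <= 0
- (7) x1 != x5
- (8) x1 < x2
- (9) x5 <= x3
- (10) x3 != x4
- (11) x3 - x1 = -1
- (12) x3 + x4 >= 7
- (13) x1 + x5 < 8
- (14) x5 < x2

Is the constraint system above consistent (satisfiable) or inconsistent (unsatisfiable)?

Satisfiable

Setting (x1, x2, x3, x4, x5, x6) = (4, 5, 3, 4, 3, 5) satisfies everything: constraint 2: x6 - x2 = 0; constraint 6: x4 - x6 = -1, and the others follow.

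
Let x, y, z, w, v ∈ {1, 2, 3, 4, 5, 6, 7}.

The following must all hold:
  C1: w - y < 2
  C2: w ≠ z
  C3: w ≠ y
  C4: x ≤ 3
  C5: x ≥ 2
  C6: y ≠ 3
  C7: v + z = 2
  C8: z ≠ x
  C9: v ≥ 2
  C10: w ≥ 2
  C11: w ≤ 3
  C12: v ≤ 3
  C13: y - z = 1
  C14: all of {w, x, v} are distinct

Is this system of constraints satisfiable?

Constraints 4, 5, 9, 10, 11, and 12 confine each of w, x, v to the 2 values {2, 3}.
Constraint 14 requires all 3 of them to be distinct, but only 2 values are available — impossible by the pigeonhole principle.

Unsatisfiable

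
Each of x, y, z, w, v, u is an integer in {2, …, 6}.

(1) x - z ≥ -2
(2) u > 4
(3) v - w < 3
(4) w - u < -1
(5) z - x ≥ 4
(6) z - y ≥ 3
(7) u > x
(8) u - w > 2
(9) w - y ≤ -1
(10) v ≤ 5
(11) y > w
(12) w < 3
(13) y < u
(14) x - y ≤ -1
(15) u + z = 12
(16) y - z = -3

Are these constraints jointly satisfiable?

Unsatisfiable

Constraints 1, 6, and 14 give z − y ≥ 3, y − x ≥ 1, x − z ≥ -2.
Adding all 3 inequalities: the left sides telescope to 0, and the right sides sum to 3 + 1 + (-2) = 2. So 0 ≥ 2, which is false.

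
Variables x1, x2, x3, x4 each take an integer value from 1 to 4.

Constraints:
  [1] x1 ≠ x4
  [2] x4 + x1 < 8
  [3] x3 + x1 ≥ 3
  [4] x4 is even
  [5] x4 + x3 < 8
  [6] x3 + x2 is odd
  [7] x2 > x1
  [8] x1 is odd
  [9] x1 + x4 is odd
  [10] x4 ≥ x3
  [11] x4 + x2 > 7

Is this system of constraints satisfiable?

Satisfiable

One satisfying assignment is x1 = 1, x2 = 4, x3 = 3, x4 = 4.
For the less obvious constraints — constraint 2: x4 + x1 = 5; constraint 3: x3 + x1 = 4; constraint 5: x4 + x3 = 7 — and the others hold by inspection.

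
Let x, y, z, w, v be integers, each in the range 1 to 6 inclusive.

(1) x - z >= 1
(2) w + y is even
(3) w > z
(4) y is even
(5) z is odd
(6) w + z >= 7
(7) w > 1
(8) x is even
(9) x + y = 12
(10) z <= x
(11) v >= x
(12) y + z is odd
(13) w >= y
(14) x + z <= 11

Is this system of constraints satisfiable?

Satisfiable

The assignment x = 6, y = 6, z = 3, w = 6, v = 6 works:
  constraint 1 holds since x - z = 3.
  constraint 6 holds since w + z = 9.
  constraint 9 holds since x + y = 12.
The rest check out directly.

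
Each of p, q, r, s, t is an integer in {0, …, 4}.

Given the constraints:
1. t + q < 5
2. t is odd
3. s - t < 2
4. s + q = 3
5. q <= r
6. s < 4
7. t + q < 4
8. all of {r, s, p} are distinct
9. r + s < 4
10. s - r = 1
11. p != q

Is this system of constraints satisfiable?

Satisfiable

Setting (p, q, r, s, t) = (3, 1, 1, 2, 1) satisfies everything: constraint 1: t + q = 2; constraint 3: s - t = 1, and the others follow.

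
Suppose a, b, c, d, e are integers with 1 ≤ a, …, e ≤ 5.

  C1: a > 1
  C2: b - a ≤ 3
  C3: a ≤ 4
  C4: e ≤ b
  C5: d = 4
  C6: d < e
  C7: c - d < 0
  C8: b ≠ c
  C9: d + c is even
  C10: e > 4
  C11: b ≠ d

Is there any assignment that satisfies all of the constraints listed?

The assignment a = 2, b = 5, c = 2, d = 4, e = 5 works:
  constraint 2 holds since b - a = 3.
  constraint 7 holds since c - d = -2.
  constraint 9 holds since d + c = 6 is even.
The rest check out directly.

Satisfiable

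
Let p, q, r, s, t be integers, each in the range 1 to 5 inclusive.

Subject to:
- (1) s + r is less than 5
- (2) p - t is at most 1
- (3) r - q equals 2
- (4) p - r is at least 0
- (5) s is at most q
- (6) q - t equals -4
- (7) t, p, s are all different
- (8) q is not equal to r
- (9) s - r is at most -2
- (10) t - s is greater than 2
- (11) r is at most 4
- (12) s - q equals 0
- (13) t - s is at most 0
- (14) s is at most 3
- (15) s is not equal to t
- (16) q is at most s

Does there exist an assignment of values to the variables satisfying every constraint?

Unsatisfiable

Constraints 2, 4, 9, and 13 give p − r ≥ 0, r − s ≥ 2, s − t ≥ 0, t − p ≥ -1.
Adding all 4 inequalities: the left sides telescope to 0, and the right sides sum to 0 + 2 + 0 + (-1) = 1. So 0 ≥ 1, which is false.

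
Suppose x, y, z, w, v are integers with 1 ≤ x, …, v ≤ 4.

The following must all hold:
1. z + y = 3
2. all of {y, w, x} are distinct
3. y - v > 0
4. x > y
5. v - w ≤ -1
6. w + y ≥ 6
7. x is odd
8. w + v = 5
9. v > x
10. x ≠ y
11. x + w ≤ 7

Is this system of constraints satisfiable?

Unsatisfiable

Constraints 3, 4, and 9 give x < v, v < y, y < x. Chaining: x < v < y < x, which forces x < x — impossible.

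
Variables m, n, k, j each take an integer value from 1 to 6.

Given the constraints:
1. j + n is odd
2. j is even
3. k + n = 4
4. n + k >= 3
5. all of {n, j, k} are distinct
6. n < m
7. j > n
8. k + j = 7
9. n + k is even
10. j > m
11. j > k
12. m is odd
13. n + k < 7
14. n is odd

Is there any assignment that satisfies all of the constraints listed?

The assignment m = 3, n = 1, k = 3, j = 4 works:
  constraint 3 holds since k + n = 4.
  constraint 4 holds since n + k = 4.
  constraint 8 holds since k + j = 7.
The rest check out directly.

Satisfiable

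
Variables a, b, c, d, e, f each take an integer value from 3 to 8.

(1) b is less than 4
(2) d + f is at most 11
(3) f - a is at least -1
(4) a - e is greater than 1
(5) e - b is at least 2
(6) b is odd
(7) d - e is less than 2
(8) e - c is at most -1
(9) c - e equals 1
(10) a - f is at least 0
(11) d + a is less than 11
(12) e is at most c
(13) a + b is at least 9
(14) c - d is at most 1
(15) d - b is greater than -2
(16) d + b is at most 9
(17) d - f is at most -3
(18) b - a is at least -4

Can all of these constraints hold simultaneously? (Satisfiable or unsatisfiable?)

Unsatisfiable

Constraints 5, 8, 10, 14, 17, and 18 give f − d ≥ 3, d − c ≥ -1, c − e ≥ 1, e − b ≥ 2, b − a ≥ -4, a − f ≥ 0.
Adding all 6 inequalities: the left sides telescope to 0, and the right sides sum to 3 + (-1) + 1 + 2 + (-4) + 0 = 1. So 0 ≥ 1, which is false.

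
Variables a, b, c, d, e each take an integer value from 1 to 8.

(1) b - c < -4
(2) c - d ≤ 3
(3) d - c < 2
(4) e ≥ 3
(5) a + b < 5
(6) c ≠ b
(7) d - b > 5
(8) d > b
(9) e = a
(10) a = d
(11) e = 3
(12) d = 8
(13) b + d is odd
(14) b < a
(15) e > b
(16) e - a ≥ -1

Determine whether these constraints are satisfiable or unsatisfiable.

Constraint 11 fixes e = 3 and constraint 12 fixes d = 8. Constraints 9 and 10 give e = a = d, so e = d. But 3 ≠ 8 — contradiction.

Unsatisfiable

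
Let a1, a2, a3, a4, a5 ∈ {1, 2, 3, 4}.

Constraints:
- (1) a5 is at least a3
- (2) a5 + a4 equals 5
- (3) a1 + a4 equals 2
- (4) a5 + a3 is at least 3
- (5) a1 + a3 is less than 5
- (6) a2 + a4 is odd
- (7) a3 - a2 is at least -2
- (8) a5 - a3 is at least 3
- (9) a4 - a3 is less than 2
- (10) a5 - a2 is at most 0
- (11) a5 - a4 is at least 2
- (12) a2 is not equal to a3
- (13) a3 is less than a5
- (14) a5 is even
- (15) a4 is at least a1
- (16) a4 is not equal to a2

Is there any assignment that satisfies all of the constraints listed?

Unsatisfiable

Constraints 7, 8, and 10 give a3 − a2 ≥ -2, a2 − a5 ≥ 0, a5 − a3 ≥ 3.
Adding all 3 inequalities: the left sides telescope to 0, and the right sides sum to (-2) + 0 + 3 = 1. So 0 ≥ 1, which is false.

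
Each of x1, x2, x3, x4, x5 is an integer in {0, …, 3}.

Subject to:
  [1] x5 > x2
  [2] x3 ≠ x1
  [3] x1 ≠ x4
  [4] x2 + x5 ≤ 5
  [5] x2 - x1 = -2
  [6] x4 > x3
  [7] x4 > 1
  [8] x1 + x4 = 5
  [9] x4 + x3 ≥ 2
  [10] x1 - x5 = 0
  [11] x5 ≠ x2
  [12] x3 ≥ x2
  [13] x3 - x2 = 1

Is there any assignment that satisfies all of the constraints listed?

Satisfiable

The assignment x1 = 2, x2 = 0, x3 = 1, x4 = 3, x5 = 2 works:
  constraint 4 holds since x2 + x5 = 2.
  constraint 5 holds since x2 - x1 = -2.
  constraint 8 holds since x1 + x4 = 5.
The rest check out directly.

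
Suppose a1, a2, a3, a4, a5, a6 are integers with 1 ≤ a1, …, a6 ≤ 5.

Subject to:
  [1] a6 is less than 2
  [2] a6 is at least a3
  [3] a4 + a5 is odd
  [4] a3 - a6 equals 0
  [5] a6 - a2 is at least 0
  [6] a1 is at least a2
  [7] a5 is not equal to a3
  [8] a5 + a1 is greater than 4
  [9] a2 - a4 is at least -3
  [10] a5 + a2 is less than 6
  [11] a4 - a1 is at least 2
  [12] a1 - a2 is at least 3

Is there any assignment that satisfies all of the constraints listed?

Unsatisfiable

Constraints 9, 11, and 12 give a1 − a2 ≥ 3, a2 − a4 ≥ -3, a4 − a1 ≥ 2.
Adding all 3 inequalities: the left sides telescope to 0, and the right sides sum to 3 + (-3) + 2 = 2. So 0 ≥ 2, which is false.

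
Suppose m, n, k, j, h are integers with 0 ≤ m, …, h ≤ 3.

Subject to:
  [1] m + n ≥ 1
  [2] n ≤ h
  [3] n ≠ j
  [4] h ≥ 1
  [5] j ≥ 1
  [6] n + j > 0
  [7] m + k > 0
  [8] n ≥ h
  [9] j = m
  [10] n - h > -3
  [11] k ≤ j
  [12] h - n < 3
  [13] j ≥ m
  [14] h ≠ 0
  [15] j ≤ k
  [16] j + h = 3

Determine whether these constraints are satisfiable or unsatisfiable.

Satisfiable

The assignment m = 1, n = 2, k = 1, j = 1, h = 2 works:
  constraint 1 holds since m + n = 3.
  constraint 6 holds since n + j = 3.
The rest check out directly.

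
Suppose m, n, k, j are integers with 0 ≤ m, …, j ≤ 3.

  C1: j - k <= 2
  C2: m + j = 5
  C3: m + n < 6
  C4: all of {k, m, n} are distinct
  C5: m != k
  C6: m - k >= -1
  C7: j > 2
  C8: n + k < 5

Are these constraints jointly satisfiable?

Satisfiable

Try m = 2, n = 1, k = 3, j = 3.
Check constraint 1: j - k = 0; constraint 2: m + j = 5; constraint 3: m + n = 3. The remaining constraints are straightforward to verify.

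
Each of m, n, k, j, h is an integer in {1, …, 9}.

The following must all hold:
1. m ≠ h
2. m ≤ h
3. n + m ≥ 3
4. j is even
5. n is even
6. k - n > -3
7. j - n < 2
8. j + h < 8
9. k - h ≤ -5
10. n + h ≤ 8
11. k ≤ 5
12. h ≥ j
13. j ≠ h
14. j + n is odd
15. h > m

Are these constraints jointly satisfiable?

Constraint 4 makes j even and constraint 5 makes n even, so j + n must be even. Constraint 14 says j + n is odd — contradiction.

Unsatisfiable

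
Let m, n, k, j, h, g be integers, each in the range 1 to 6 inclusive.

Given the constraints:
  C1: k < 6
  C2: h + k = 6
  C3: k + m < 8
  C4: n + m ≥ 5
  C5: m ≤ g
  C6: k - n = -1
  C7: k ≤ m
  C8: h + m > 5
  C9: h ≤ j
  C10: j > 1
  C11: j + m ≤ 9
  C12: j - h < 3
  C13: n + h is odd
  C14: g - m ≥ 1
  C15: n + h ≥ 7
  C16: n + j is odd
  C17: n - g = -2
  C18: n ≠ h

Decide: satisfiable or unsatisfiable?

Take m = 4, n = 4, k = 3, j = 5, h = 3, g = 6. Then constraint 2: h + k = 6; constraint 3: k + m = 7, and every other listed constraint is also met.

Satisfiable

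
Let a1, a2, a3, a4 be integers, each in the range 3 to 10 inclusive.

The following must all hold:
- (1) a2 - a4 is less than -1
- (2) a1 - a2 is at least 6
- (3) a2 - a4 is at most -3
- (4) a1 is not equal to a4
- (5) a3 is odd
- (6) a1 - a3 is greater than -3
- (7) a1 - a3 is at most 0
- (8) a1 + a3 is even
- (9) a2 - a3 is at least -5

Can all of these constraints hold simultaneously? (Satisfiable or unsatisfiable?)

Unsatisfiable

Constraints 2, 7, and 9 give a3 − a1 ≥ 0, a1 − a2 ≥ 6, a2 − a3 ≥ -5.
Adding all 3 inequalities: the left sides telescope to 0, and the right sides sum to 0 + 6 + (-5) = 1. So 0 ≥ 1, which is false.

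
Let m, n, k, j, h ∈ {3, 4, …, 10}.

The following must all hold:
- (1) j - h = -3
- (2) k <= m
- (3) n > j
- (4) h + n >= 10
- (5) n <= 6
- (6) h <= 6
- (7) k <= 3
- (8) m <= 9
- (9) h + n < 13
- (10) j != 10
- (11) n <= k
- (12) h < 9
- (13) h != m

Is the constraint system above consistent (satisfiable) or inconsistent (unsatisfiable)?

From constraint 6: h ≤ 6. From constraints 7 and 11: n ≤ k ≤ 3. Hence h + n ≤ 9. But constraint 4 requires h + n ≥ 10, and 10 > 9. Contradiction.

Unsatisfiable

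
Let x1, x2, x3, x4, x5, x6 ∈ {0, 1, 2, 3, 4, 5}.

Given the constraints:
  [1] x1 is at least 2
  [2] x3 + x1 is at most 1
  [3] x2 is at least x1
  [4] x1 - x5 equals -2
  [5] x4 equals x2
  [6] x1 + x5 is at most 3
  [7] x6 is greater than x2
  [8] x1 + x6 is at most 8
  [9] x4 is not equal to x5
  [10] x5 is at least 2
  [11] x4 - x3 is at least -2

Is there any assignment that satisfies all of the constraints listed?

From constraint 1: x1 ≥ 2. From constraint 10: x5 ≥ 2. Hence x1 + x5 ≥ 4. But constraint 6 requires x1 + x5 ≤ 3, and 3 < 4. Contradiction.

Unsatisfiable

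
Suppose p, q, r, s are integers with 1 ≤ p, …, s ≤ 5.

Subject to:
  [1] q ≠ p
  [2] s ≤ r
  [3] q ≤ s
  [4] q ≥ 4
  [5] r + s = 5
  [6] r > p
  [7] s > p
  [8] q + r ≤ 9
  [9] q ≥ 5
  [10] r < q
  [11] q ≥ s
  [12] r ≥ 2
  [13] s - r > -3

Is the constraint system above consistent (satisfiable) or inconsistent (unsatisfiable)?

Unsatisfiable

From constraint 12: r ≥ 2. From constraints 3 and 9: s ≥ q ≥ 5. Hence r + s ≥ 7. But constraint 5 requires r + s = 5, and 5 < 7. Contradiction.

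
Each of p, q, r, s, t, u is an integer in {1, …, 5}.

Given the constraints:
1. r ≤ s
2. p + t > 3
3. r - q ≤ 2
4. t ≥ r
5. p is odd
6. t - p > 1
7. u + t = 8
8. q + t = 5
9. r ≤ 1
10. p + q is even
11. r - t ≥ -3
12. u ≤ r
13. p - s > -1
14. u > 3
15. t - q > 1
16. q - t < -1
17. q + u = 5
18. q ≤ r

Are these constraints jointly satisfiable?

From constraint 14: u ≥ 4. From constraints 9 and 12: u ≤ r and r ≤ 1, so u ≤ 1. But 1 < 4, so no value of u works.

Unsatisfiable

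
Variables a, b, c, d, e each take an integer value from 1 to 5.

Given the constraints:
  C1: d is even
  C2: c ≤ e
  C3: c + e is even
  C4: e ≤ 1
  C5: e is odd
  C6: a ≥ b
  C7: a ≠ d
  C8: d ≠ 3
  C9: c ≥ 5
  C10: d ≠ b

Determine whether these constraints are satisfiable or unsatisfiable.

From constraints 2 and 9: e ≥ c and c ≥ 5, so e ≥ 5. From constraint 4: e ≤ 1. But 1 < 5, so no value of e works.

Unsatisfiable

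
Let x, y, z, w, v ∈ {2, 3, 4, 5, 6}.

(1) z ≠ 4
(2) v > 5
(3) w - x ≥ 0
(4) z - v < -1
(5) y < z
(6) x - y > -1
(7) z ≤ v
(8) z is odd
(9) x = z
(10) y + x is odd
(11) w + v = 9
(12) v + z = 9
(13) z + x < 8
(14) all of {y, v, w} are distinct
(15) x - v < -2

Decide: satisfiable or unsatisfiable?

The assignment x = 3, y = 2, z = 3, w = 3, v = 6 works:
  constraint 3 holds since w - x = 0.
  constraint 4 holds since z - v = -3.
The rest check out directly.

Satisfiable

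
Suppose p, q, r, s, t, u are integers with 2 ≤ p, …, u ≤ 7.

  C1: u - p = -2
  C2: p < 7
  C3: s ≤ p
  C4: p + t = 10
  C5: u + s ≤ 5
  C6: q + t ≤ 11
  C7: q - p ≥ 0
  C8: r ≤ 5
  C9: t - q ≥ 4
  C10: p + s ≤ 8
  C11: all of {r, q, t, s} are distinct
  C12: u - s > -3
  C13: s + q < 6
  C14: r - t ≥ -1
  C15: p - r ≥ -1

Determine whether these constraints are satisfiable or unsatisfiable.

Unsatisfiable

Constraints 7, 9, 14, and 15 give t − q ≥ 4, q − p ≥ 0, p − r ≥ -1, r − t ≥ -1.
Adding all 4 inequalities: the left sides telescope to 0, and the right sides sum to 4 + 0 + (-1) + (-1) = 2. So 0 ≥ 2, which is false.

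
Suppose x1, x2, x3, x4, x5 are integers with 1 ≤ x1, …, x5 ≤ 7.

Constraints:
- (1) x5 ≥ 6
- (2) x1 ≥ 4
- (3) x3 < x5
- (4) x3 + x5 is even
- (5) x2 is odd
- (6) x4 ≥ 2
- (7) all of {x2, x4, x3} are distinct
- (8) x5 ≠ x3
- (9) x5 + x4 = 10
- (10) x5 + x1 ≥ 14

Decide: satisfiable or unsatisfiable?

The assignment x1 = 7, x2 = 7, x3 = 1, x4 = 3, x5 = 7 works:
  constraint 9 holds since x5 + x4 = 10.
  constraint 10 holds since x5 + x1 = 14.
The rest check out directly.

Satisfiable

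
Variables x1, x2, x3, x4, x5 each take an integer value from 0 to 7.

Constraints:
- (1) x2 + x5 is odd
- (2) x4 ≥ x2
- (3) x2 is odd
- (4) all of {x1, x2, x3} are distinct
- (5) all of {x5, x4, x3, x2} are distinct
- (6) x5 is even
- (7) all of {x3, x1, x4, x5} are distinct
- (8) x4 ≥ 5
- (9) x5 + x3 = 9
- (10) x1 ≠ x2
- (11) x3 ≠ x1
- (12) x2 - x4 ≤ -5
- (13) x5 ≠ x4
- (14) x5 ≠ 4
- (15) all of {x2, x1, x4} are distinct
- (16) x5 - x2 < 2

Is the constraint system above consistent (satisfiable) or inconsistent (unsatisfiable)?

Satisfiable

One satisfying assignment is x1 = 4, x2 = 1, x3 = 7, x4 = 6, x5 = 2.
For the less obvious constraints — constraint 9: x5 + x3 = 9; constraint 12: x2 - x4 = -5; constraint 16: x5 - x2 = 1 — and the others hold by inspection.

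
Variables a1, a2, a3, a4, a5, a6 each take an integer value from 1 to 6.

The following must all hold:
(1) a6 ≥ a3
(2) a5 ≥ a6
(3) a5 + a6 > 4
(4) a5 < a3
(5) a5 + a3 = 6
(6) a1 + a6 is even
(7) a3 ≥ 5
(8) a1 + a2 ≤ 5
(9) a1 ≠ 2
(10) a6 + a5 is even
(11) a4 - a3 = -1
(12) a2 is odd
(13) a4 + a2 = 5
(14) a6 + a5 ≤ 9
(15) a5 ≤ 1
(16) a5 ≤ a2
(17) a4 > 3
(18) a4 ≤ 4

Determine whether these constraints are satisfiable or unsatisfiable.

From constraints 1 and 7: a6 ≥ a3 and a3 ≥ 5, so a6 ≥ 5. From constraints 2 and 15: a6 ≤ a5 and a5 ≤ 1, so a6 ≤ 1. But 1 < 5, so no value of a6 works.

Unsatisfiable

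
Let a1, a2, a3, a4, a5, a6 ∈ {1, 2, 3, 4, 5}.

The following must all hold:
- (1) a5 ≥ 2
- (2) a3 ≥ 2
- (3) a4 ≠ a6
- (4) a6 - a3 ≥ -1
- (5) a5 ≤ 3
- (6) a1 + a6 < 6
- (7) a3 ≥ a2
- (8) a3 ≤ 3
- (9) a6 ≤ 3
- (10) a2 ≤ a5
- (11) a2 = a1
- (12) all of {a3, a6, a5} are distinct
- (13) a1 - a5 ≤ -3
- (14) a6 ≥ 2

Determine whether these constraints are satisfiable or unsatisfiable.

Unsatisfiable

Constraints 1, 2, 5, 8, 9, and 14 confine each of a3, a6, a5 to the 2 values {2, 3}.
Constraint 12 requires all 3 of them to be distinct, but only 2 values are available — impossible by the pigeonhole principle.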